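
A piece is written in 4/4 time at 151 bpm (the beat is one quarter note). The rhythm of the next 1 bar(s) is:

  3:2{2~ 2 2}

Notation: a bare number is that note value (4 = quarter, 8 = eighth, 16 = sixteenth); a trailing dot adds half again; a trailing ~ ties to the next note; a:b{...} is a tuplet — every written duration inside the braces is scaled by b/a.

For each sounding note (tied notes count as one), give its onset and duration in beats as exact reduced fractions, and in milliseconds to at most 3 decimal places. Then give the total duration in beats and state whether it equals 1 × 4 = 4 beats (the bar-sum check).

1) 0.0ms=0b +1059.603ms=8/3b
2) 1059.603ms=8/3b +529.801ms=4/3b
Σ=4b of 4 (151bpm 4/4) — PASS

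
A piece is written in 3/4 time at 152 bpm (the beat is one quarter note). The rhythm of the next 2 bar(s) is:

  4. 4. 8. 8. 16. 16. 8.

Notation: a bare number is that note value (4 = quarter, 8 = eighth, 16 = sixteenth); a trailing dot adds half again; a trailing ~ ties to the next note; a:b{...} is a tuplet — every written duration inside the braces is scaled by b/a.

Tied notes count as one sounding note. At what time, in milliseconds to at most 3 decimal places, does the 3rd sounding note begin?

1. 0.0ms @ 0 + 592.105ms (3/2)
2. 592.105ms @ 3/2 + 592.105ms (3/2)
3. 1184.211ms @ 3 + 296.053ms (3/4)
4. 1480.263ms @ 15/4 + 296.053ms (3/4)
5. 1776.316ms @ 9/2 + 148.026ms (3/8)
6. 1924.342ms @ 39/8 + 148.026ms (3/8)
7. 2072.368ms @ 21/4 + 296.053ms (3/4)

note 3 onset = 3b = 1184.211ms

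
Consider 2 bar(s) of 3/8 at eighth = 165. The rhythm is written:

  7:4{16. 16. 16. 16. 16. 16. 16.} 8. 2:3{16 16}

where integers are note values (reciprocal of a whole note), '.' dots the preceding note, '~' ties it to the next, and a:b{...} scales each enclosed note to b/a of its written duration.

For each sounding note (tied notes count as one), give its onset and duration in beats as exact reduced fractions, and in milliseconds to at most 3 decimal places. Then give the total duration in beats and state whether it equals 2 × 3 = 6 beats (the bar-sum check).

1) 0.0ms=0b +155.844ms=3/7b
2) 155.844ms=3/7b +155.844ms=3/7b
3) 311.688ms=6/7b +155.844ms=3/7b
4) 467.532ms=9/7b +155.844ms=3/7b
5) 623.377ms=12/7b +155.844ms=3/7b
6) 779.221ms=15/7b +155.844ms=3/7b
7) 935.065ms=18/7b +155.844ms=3/7b
8) 1090.909ms=3b +545.455ms=3/2b
9) 1636.364ms=9/2b +272.727ms=3/4b
10) 1909.091ms=21/4b +272.727ms=3/4b
Σ=6b of 6 (165bpm 3/8) — PASS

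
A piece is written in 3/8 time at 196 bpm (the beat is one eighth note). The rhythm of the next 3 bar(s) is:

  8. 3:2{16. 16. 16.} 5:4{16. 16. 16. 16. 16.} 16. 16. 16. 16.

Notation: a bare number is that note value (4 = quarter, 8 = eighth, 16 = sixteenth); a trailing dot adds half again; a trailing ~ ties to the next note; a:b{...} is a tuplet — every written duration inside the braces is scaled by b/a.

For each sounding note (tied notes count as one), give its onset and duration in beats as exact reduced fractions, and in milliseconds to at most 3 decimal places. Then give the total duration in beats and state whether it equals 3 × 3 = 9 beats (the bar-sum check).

1) 0.0ms=0b +459.184ms=3/2b
2) 459.184ms=3/2b +153.061ms=1/2b
3) 612.245ms=2b +153.061ms=1/2b
4) 765.306ms=5/2b +153.061ms=1/2b
5) 918.367ms=3b +183.673ms=3/5b
6) 1102.041ms=18/5b +183.673ms=3/5b
7) 1285.714ms=21/5b +183.673ms=3/5b
8) 1469.388ms=24/5b +183.673ms=3/5b
9) 1653.061ms=27/5b +183.673ms=3/5b
10) 1836.735ms=6b +229.592ms=3/4b
11) 2066.327ms=27/4b +229.592ms=3/4b
12) 2295.918ms=15/2b +229.592ms=3/4b
13) 2525.51ms=33/4b +229.592ms=3/4b
Σ=9b of 9 (196bpm 3/8) — PASS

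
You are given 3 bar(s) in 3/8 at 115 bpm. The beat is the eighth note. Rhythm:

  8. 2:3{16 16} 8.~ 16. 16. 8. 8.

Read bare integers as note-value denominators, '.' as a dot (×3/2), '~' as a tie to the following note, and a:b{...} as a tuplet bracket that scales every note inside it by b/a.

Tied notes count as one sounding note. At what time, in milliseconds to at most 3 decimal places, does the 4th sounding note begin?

note 4 onset = 3b = 1565.217ms

1. 0.0ms @ 0 + 782.609ms (3/2)
2. 782.609ms @ 3/2 + 391.304ms (3/4)
3. 1173.913ms @ 9/4 + 391.304ms (3/4)
4. 1565.217ms @ 3 + 1173.913ms (9/4)
5. 2739.13ms @ 21/4 + 391.304ms (3/4)
6. 3130.435ms @ 6 + 782.609ms (3/2)
7. 3913.043ms @ 15/2 + 782.609ms (3/2)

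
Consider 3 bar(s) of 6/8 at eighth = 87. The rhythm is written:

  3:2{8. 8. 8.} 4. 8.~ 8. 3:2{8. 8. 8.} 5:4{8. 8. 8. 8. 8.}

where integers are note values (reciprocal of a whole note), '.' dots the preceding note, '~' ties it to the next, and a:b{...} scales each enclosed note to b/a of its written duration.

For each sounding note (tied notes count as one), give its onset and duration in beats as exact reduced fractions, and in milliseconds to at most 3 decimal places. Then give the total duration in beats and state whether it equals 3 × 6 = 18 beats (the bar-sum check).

1) 0.0ms=0b +689.655ms=1b
2) 689.655ms=1b +689.655ms=1b
3) 1379.31ms=2b +689.655ms=1b
4) 2068.966ms=3b +2068.966ms=3b
5) 4137.931ms=6b +2068.966ms=3b
6) 6206.897ms=9b +689.655ms=1b
7) 6896.552ms=10b +689.655ms=1b
8) 7586.207ms=11b +689.655ms=1b
9) 8275.862ms=12b +827.586ms=6/5b
10) 9103.448ms=66/5b +827.586ms=6/5b
11) 9931.034ms=72/5b +827.586ms=6/5b
12) 10758.621ms=78/5b +827.586ms=6/5b
13) 11586.207ms=84/5b +827.586ms=6/5b
Σ=18b of 18 (87bpm 6/8) — PASS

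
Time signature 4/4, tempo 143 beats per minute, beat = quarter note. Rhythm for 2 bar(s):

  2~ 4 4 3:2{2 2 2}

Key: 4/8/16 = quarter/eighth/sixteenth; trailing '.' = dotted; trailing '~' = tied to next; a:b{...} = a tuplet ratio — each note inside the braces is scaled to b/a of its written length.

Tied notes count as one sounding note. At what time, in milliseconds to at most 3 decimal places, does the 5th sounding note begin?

1. 0.0ms @ 0 + 1258.741ms (3)
2. 1258.741ms @ 3 + 419.58ms (1)
3. 1678.322ms @ 4 + 559.441ms (4/3)
4. 2237.762ms @ 16/3 + 559.441ms (4/3)
5. 2797.203ms @ 20/3 + 559.441ms (4/3)

note 5 onset = 20/3b = 2797.203ms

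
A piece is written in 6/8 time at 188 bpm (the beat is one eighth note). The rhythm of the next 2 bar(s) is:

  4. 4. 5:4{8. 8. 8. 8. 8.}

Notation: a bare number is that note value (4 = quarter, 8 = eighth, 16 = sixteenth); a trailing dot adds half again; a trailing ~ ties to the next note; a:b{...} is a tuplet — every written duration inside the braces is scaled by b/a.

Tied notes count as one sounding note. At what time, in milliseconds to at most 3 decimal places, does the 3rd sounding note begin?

1. 0.0ms @ 0 + 957.447ms (3)
2. 957.447ms @ 3 + 957.447ms (3)
3. 1914.894ms @ 6 + 382.979ms (6/5)
4. 2297.872ms @ 36/5 + 382.979ms (6/5)
5. 2680.851ms @ 42/5 + 382.979ms (6/5)
6. 3063.83ms @ 48/5 + 382.979ms (6/5)
7. 3446.809ms @ 54/5 + 382.979ms (6/5)

note 3 onset = 6b = 1914.894ms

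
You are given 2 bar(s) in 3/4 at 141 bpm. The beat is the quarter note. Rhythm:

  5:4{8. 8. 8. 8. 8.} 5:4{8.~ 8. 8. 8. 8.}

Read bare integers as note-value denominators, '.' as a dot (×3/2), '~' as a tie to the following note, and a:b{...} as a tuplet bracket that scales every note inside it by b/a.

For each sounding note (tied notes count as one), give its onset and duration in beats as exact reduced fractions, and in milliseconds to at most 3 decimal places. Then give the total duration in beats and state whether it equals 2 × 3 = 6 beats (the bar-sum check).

1) 0.0ms=0b +255.319ms=3/5b
2) 255.319ms=3/5b +255.319ms=3/5b
3) 510.638ms=6/5b +255.319ms=3/5b
4) 765.957ms=9/5b +255.319ms=3/5b
5) 1021.277ms=12/5b +255.319ms=3/5b
6) 1276.596ms=3b +510.638ms=6/5b
7) 1787.234ms=21/5b +255.319ms=3/5b
8) 2042.553ms=24/5b +255.319ms=3/5b
9) 2297.872ms=27/5b +255.319ms=3/5b
Σ=6b of 6 (141bpm 3/4) — PASS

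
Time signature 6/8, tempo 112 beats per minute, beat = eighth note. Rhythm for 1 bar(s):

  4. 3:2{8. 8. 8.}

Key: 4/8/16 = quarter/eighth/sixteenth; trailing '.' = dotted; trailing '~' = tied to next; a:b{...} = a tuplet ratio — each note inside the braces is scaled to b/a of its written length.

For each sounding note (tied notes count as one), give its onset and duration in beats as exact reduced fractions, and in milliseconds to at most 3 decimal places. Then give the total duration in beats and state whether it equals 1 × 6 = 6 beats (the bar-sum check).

1) 0.0ms=0b +1607.143ms=3b
2) 1607.143ms=3b +535.714ms=1b
3) 2142.857ms=4b +535.714ms=1b
4) 2678.571ms=5b +535.714ms=1b
Σ=6b of 6 (112bpm 6/8) — PASS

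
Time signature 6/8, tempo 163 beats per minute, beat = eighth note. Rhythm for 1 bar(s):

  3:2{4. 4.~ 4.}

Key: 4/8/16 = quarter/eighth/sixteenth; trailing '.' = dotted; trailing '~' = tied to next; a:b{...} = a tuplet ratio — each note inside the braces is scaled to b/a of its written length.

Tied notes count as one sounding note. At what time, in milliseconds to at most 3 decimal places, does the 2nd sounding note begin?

1. 0.0ms @ 0 + 736.196ms (2)
2. 736.196ms @ 2 + 1472.393ms (4)

note 2 onset = 2b = 736.196ms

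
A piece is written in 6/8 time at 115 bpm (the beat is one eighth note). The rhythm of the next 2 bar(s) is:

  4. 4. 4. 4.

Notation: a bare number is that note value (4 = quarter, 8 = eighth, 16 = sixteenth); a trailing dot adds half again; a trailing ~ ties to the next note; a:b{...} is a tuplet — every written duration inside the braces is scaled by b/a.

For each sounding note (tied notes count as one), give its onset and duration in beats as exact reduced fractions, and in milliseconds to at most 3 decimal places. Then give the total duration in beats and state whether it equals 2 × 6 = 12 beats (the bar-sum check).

1) 0.0ms=0b +1565.217ms=3b
2) 1565.217ms=3b +1565.217ms=3b
3) 3130.435ms=6b +1565.217ms=3b
4) 4695.652ms=9b +1565.217ms=3b
Σ=12b of 12 (115bpm 6/8) — PASS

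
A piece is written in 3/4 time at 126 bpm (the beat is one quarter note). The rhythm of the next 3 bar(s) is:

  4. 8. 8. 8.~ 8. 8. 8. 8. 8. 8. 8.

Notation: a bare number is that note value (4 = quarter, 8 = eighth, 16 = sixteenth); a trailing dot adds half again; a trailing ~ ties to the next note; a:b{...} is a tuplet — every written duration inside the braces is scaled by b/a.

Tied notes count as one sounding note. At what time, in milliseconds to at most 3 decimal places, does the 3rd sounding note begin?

note 3 onset = 9/4b = 1071.429ms

1. 0.0ms @ 0 + 714.286ms (3/2)
2. 714.286ms @ 3/2 + 357.143ms (3/4)
3. 1071.429ms @ 9/4 + 357.143ms (3/4)
4. 1428.571ms @ 3 + 714.286ms (3/2)
5. 2142.857ms @ 9/2 + 357.143ms (3/4)
6. 2500.0ms @ 21/4 + 357.143ms (3/4)
7. 2857.143ms @ 6 + 357.143ms (3/4)
8. 3214.286ms @ 27/4 + 357.143ms (3/4)
9. 3571.429ms @ 15/2 + 357.143ms (3/4)
10. 3928.571ms @ 33/4 + 357.143ms (3/4)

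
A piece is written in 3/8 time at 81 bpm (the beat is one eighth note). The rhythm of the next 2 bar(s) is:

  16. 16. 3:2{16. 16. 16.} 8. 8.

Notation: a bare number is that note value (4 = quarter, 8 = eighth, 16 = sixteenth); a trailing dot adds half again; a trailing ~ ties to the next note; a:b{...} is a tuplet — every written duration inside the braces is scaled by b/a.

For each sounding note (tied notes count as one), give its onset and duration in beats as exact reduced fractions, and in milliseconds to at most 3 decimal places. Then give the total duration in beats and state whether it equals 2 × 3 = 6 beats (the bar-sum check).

1) 0.0ms=0b +555.556ms=3/4b
2) 555.556ms=3/4b +555.556ms=3/4b
3) 1111.111ms=3/2b +370.37ms=1/2b
4) 1481.481ms=2b +370.37ms=1/2b
5) 1851.852ms=5/2b +370.37ms=1/2b
6) 2222.222ms=3b +1111.111ms=3/2b
7) 3333.333ms=9/2b +1111.111ms=3/2b
Σ=6b of 6 (81bpm 3/8) — PASS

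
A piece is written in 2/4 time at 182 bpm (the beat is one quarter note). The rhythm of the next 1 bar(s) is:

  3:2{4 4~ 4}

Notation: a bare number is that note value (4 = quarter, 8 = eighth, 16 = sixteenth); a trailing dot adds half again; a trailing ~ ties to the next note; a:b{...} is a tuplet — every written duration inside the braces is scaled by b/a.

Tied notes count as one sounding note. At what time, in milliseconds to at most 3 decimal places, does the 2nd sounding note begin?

note 2 onset = 2/3b = 219.78ms

1. 0.0ms @ 0 + 219.78ms (2/3)
2. 219.78ms @ 2/3 + 439.56ms (4/3)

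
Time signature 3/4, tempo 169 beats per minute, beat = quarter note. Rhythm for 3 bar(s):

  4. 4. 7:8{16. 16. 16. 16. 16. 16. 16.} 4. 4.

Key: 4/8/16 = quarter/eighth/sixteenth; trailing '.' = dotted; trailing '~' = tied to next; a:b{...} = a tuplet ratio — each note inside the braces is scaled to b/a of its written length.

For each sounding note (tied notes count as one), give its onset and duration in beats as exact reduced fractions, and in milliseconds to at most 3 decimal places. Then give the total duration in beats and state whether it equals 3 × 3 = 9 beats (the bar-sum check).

1) 0.0ms=0b +532.544ms=3/2b
2) 532.544ms=3/2b +532.544ms=3/2b
3) 1065.089ms=3b +152.156ms=3/7b
4) 1217.244ms=24/7b +152.156ms=3/7b
5) 1369.4ms=27/7b +152.156ms=3/7b
6) 1521.555ms=30/7b +152.156ms=3/7b
7) 1673.711ms=33/7b +152.156ms=3/7b
8) 1825.866ms=36/7b +152.156ms=3/7b
9) 1978.022ms=39/7b +152.156ms=3/7b
10) 2130.178ms=6b +532.544ms=3/2b
11) 2662.722ms=15/2b +532.544ms=3/2b
Σ=9b of 9 (169bpm 3/4) — PASS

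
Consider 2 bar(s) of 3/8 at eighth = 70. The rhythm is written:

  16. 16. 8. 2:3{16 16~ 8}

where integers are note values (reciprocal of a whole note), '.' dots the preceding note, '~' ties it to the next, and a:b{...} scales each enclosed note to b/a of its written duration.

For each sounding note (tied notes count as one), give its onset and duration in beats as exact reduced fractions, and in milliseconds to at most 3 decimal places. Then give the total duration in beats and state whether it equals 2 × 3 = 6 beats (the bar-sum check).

1) 0.0ms=0b +642.857ms=3/4b
2) 642.857ms=3/4b +642.857ms=3/4b
3) 1285.714ms=3/2b +1285.714ms=3/2b
4) 2571.429ms=3b +642.857ms=3/4b
5) 3214.286ms=15/4b +1928.571ms=9/4b
Σ=6b of 6 (70bpm 3/8) — PASS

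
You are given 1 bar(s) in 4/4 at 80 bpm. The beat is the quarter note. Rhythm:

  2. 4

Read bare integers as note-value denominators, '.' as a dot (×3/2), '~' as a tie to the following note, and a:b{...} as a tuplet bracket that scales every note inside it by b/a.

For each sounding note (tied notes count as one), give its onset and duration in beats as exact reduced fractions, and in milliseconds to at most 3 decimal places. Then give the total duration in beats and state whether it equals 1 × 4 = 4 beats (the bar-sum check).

1) 0.0ms=0b +2250.0ms=3b
2) 2250.0ms=3b +750.0ms=1b
Σ=4b of 4 (80bpm 4/4) — PASS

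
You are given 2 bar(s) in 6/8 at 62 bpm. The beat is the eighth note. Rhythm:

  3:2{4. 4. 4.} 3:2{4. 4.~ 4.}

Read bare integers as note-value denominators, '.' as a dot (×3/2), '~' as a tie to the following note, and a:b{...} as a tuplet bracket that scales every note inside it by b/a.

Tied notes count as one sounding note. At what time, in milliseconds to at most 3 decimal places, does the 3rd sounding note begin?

note 3 onset = 4b = 3870.968ms

1. 0.0ms @ 0 + 1935.484ms (2)
2. 1935.484ms @ 2 + 1935.484ms (2)
3. 3870.968ms @ 4 + 1935.484ms (2)
4. 5806.452ms @ 6 + 1935.484ms (2)
5. 7741.935ms @ 8 + 3870.968ms (4)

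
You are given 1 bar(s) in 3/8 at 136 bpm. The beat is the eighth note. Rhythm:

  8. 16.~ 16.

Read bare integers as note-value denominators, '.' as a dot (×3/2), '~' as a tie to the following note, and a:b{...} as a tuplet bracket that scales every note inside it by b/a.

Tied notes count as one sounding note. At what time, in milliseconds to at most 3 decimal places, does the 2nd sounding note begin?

note 2 onset = 3/2b = 661.765ms

1. 0.0ms @ 0 + 661.765ms (3/2)
2. 661.765ms @ 3/2 + 661.765ms (3/2)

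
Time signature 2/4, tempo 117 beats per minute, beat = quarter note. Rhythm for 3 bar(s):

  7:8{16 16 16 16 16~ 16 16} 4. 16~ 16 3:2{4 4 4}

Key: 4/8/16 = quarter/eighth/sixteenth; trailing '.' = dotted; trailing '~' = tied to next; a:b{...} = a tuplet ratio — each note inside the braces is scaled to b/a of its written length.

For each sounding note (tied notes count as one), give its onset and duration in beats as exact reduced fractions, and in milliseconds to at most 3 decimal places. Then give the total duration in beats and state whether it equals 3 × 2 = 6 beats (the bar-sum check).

1) 0.0ms=0b +146.52ms=2/7b
2) 146.52ms=2/7b +146.52ms=2/7b
3) 293.04ms=4/7b +146.52ms=2/7b
4) 439.56ms=6/7b +146.52ms=2/7b
5) 586.081ms=8/7b +293.04ms=4/7b
6) 879.121ms=12/7b +146.52ms=2/7b
7) 1025.641ms=2b +769.231ms=3/2b
8) 1794.872ms=7/2b +256.41ms=1/2b
9) 2051.282ms=4b +341.88ms=2/3b
10) 2393.162ms=14/3b +341.88ms=2/3b
11) 2735.043ms=16/3b +341.88ms=2/3b
Σ=6b of 6 (117bpm 2/4) — PASS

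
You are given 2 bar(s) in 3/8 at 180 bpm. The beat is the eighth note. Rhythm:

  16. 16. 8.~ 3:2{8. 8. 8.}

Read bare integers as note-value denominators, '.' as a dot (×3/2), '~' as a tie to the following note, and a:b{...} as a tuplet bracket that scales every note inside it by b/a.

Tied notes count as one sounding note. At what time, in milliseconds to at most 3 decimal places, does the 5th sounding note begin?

1. 0.0ms @ 0 + 250.0ms (3/4)
2. 250.0ms @ 3/4 + 250.0ms (3/4)
3. 500.0ms @ 3/2 + 833.333ms (5/2)
4. 1333.333ms @ 4 + 333.333ms (1)
5. 1666.667ms @ 5 + 333.333ms (1)

note 5 onset = 5b = 1666.667ms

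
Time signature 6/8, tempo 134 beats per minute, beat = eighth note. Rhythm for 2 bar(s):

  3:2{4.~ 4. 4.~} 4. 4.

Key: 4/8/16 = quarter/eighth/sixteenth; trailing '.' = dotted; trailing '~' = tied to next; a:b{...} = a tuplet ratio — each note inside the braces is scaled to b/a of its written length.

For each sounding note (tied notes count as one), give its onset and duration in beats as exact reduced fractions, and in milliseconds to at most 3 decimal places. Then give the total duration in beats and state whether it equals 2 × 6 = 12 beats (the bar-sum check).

1) 0.0ms=0b +1791.045ms=4b
2) 1791.045ms=4b +2238.806ms=5b
3) 4029.851ms=9b +1343.284ms=3b
Σ=12b of 12 (134bpm 6/8) — PASS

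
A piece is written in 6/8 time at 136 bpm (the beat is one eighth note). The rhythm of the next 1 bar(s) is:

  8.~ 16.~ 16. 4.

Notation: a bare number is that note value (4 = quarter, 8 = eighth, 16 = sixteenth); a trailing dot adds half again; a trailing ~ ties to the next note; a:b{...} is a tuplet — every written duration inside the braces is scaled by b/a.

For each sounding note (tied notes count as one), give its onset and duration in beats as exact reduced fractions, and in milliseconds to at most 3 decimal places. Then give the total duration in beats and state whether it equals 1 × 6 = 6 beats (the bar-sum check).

1) 0.0ms=0b +1323.529ms=3b
2) 1323.529ms=3b +1323.529ms=3b
Σ=6b of 6 (136bpm 6/8) — PASS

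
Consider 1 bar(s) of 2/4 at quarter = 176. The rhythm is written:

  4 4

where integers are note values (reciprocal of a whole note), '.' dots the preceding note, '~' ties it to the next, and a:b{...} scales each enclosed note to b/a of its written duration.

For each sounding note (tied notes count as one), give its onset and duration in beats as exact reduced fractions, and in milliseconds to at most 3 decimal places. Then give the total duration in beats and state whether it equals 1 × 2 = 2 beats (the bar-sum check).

1) 0.0ms=0b +340.909ms=1b
2) 340.909ms=1b +340.909ms=1b
Σ=2b of 2 (176bpm 2/4) — PASS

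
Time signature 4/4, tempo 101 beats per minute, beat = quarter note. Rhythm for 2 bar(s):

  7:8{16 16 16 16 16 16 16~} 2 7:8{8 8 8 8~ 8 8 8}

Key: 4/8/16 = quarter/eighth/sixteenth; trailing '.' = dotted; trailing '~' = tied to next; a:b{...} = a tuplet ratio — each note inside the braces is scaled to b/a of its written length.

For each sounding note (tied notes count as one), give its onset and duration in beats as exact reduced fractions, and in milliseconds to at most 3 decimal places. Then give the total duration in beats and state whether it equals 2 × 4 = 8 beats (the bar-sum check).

1) 0.0ms=0b +169.731ms=2/7b
2) 169.731ms=2/7b +169.731ms=2/7b
3) 339.463ms=4/7b +169.731ms=2/7b
4) 509.194ms=6/7b +169.731ms=2/7b
5) 678.925ms=8/7b +169.731ms=2/7b
6) 848.656ms=10/7b +169.731ms=2/7b
7) 1018.388ms=12/7b +1357.85ms=16/7b
8) 2376.238ms=4b +339.463ms=4/7b
9) 2715.7ms=32/7b +339.463ms=4/7b
10) 3055.163ms=36/7b +339.463ms=4/7b
11) 3394.625ms=40/7b +678.925ms=8/7b
12) 4073.55ms=48/7b +339.463ms=4/7b
13) 4413.013ms=52/7b +339.463ms=4/7b
Σ=8b of 8 (101bpm 4/4) — PASS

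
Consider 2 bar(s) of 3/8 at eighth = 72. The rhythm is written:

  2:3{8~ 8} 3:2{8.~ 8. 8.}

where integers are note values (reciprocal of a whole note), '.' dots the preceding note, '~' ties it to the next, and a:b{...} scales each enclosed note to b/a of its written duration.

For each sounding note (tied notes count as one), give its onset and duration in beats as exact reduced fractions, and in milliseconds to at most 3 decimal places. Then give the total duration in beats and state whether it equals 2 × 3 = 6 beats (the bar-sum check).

1) 0.0ms=0b +2500.0ms=3b
2) 2500.0ms=3b +1666.667ms=2b
3) 4166.667ms=5b +833.333ms=1b
Σ=6b of 6 (72bpm 3/8) — PASS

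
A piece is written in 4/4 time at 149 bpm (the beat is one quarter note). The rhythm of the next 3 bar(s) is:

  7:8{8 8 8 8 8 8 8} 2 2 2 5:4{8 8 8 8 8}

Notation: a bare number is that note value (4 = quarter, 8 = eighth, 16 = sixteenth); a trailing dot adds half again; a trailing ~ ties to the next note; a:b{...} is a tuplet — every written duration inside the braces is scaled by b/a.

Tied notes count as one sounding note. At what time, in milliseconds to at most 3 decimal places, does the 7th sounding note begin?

1. 0.0ms @ 0 + 230.105ms (4/7)
2. 230.105ms @ 4/7 + 230.105ms (4/7)
3. 460.211ms @ 8/7 + 230.105ms (4/7)
4. 690.316ms @ 12/7 + 230.105ms (4/7)
5. 920.422ms @ 16/7 + 230.105ms (4/7)
6. 1150.527ms @ 20/7 + 230.105ms (4/7)
7. 1380.633ms @ 24/7 + 230.105ms (4/7)
8. 1610.738ms @ 4 + 805.369ms (2)
9. 2416.107ms @ 6 + 805.369ms (2)
10. 3221.477ms @ 8 + 805.369ms (2)
11. 4026.846ms @ 10 + 161.074ms (2/5)
12. 4187.919ms @ 52/5 + 161.074ms (2/5)
13. 4348.993ms @ 54/5 + 161.074ms (2/5)
14. 4510.067ms @ 56/5 + 161.074ms (2/5)
15. 4671.141ms @ 58/5 + 161.074ms (2/5)

note 7 onset = 24/7b = 1380.633ms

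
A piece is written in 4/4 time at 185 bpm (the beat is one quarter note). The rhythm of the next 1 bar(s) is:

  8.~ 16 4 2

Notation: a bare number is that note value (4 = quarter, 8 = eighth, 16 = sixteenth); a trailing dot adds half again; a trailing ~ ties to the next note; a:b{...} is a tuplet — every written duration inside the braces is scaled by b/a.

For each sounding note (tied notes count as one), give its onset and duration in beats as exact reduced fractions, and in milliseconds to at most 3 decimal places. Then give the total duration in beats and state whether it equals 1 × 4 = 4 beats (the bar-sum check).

1) 0.0ms=0b +324.324ms=1b
2) 324.324ms=1b +324.324ms=1b
3) 648.649ms=2b +648.649ms=2b
Σ=4b of 4 (185bpm 4/4) — PASS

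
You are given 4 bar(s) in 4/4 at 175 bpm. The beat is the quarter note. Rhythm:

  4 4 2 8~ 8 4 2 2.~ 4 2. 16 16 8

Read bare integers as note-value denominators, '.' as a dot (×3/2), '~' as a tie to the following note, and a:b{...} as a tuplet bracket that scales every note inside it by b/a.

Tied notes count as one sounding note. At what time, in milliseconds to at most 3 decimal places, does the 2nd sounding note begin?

1. 0.0ms @ 0 + 342.857ms (1)
2. 342.857ms @ 1 + 342.857ms (1)
3. 685.714ms @ 2 + 685.714ms (2)
4. 1371.429ms @ 4 + 342.857ms (1)
5. 1714.286ms @ 5 + 342.857ms (1)
6. 2057.143ms @ 6 + 685.714ms (2)
7. 2742.857ms @ 8 + 1371.429ms (4)
8. 4114.286ms @ 12 + 1028.571ms (3)
9. 5142.857ms @ 15 + 85.714ms (1/4)
10. 5228.571ms @ 61/4 + 85.714ms (1/4)
11. 5314.286ms @ 31/2 + 171.429ms (1/2)

note 2 onset = 1b = 342.857ms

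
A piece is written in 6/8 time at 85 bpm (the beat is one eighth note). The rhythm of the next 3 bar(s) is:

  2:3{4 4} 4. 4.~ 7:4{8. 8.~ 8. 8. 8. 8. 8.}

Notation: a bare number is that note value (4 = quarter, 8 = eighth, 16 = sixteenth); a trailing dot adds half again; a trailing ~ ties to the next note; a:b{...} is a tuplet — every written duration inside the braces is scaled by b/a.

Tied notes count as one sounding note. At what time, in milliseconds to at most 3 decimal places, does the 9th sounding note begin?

note 9 onset = 120/7b = 12100.84ms

1. 0.0ms @ 0 + 2117.647ms (3)
2. 2117.647ms @ 3 + 2117.647ms (3)
3. 4235.294ms @ 6 + 2117.647ms (3)
4. 6352.941ms @ 9 + 2722.689ms (27/7)
5. 9075.63ms @ 90/7 + 1210.084ms (12/7)
6. 10285.714ms @ 102/7 + 605.042ms (6/7)
7. 10890.756ms @ 108/7 + 605.042ms (6/7)
8. 11495.798ms @ 114/7 + 605.042ms (6/7)
9. 12100.84ms @ 120/7 + 605.042ms (6/7)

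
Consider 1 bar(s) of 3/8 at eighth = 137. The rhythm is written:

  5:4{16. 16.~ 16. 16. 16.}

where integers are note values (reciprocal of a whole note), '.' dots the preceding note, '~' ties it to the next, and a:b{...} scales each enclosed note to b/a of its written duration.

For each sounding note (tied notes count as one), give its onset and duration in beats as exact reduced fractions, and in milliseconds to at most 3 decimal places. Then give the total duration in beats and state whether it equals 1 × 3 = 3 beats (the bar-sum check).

1) 0.0ms=0b +262.774ms=3/5b
2) 262.774ms=3/5b +525.547ms=6/5b
3) 788.321ms=9/5b +262.774ms=3/5b
4) 1051.095ms=12/5b +262.774ms=3/5b
Σ=3b of 3 (137bpm 3/8) — PASS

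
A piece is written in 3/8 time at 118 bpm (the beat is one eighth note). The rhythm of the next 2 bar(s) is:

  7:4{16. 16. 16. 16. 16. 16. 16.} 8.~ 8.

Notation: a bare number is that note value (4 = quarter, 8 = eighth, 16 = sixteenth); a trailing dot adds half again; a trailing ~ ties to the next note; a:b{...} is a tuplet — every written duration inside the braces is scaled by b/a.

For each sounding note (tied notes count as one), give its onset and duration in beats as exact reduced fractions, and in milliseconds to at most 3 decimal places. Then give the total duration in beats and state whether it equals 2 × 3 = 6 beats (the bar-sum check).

1) 0.0ms=0b +217.918ms=3/7b
2) 217.918ms=3/7b +217.918ms=3/7b
3) 435.835ms=6/7b +217.918ms=3/7b
4) 653.753ms=9/7b +217.918ms=3/7b
5) 871.671ms=12/7b +217.918ms=3/7b
6) 1089.588ms=15/7b +217.918ms=3/7b
7) 1307.506ms=18/7b +217.918ms=3/7b
8) 1525.424ms=3b +1525.424ms=3b
Σ=6b of 6 (118bpm 3/8) — PASS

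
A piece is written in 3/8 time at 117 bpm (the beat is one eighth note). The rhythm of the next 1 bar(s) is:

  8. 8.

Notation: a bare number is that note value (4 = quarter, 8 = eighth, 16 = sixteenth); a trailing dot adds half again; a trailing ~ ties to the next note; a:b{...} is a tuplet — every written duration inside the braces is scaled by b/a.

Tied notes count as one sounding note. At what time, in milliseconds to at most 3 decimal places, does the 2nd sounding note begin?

1. 0.0ms @ 0 + 769.231ms (3/2)
2. 769.231ms @ 3/2 + 769.231ms (3/2)

note 2 onset = 3/2b = 769.231ms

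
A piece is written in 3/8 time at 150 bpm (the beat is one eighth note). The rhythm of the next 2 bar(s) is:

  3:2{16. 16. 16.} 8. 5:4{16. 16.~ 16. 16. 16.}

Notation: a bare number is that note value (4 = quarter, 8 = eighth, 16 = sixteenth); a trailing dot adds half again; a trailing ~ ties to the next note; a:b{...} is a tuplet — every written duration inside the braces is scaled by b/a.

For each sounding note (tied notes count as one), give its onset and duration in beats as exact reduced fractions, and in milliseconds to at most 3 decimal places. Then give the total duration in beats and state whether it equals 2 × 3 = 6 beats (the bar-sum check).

1) 0.0ms=0b +200.0ms=1/2b
2) 200.0ms=1/2b +200.0ms=1/2b
3) 400.0ms=1b +200.0ms=1/2b
4) 600.0ms=3/2b +600.0ms=3/2b
5) 1200.0ms=3b +240.0ms=3/5b
6) 1440.0ms=18/5b +480.0ms=6/5b
7) 1920.0ms=24/5b +240.0ms=3/5b
8) 2160.0ms=27/5b +240.0ms=3/5b
Σ=6b of 6 (150bpm 3/8) — PASS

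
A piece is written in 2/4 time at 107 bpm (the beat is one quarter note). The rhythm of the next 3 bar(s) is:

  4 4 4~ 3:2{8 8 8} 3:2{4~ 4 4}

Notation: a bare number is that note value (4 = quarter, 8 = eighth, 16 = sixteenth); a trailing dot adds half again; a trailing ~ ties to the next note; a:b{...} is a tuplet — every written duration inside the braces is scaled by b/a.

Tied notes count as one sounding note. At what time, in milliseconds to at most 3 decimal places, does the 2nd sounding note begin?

1. 0.0ms @ 0 + 560.748ms (1)
2. 560.748ms @ 1 + 560.748ms (1)
3. 1121.495ms @ 2 + 747.664ms (4/3)
4. 1869.159ms @ 10/3 + 186.916ms (1/3)
5. 2056.075ms @ 11/3 + 186.916ms (1/3)
6. 2242.991ms @ 4 + 747.664ms (4/3)
7. 2990.654ms @ 16/3 + 373.832ms (2/3)

note 2 onset = 1b = 560.748ms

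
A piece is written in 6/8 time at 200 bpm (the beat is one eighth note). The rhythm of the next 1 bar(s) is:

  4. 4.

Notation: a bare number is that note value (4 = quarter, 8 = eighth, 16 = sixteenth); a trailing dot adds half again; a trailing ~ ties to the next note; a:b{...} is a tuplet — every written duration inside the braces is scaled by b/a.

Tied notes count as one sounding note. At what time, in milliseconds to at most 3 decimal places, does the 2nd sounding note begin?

1. 0.0ms @ 0 + 900.0ms (3)
2. 900.0ms @ 3 + 900.0ms (3)

note 2 onset = 3b = 900.0ms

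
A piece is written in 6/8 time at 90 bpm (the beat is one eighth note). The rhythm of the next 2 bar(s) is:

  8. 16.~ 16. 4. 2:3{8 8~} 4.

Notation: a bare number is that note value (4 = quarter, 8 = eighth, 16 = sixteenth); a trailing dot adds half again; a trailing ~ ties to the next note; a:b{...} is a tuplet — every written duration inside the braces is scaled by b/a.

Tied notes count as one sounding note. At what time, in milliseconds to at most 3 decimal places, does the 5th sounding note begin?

1. 0.0ms @ 0 + 1000.0ms (3/2)
2. 1000.0ms @ 3/2 + 1000.0ms (3/2)
3. 2000.0ms @ 3 + 2000.0ms (3)
4. 4000.0ms @ 6 + 1000.0ms (3/2)
5. 5000.0ms @ 15/2 + 3000.0ms (9/2)

note 5 onset = 15/2b = 5000.0ms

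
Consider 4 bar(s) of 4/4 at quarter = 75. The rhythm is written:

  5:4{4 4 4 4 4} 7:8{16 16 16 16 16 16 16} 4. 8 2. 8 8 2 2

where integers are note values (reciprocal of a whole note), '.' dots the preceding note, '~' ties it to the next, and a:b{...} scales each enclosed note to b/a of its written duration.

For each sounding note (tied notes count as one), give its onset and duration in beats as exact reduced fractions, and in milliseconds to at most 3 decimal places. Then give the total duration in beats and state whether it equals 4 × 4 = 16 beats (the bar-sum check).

1) 0.0ms=0b +640.0ms=4/5b
2) 640.0ms=4/5b +640.0ms=4/5b
3) 1280.0ms=8/5b +640.0ms=4/5b
4) 1920.0ms=12/5b +640.0ms=4/5b
5) 2560.0ms=16/5b +640.0ms=4/5b
6) 3200.0ms=4b +228.571ms=2/7b
7) 3428.571ms=30/7b +228.571ms=2/7b
8) 3657.143ms=32/7b +228.571ms=2/7b
9) 3885.714ms=34/7b +228.571ms=2/7b
10) 4114.286ms=36/7b +228.571ms=2/7b
11) 4342.857ms=38/7b +228.571ms=2/7b
12) 4571.429ms=40/7b +228.571ms=2/7b
13) 4800.0ms=6b +1200.0ms=3/2b
14) 6000.0ms=15/2b +400.0ms=1/2b
15) 6400.0ms=8b +2400.0ms=3b
16) 8800.0ms=11b +400.0ms=1/2b
17) 9200.0ms=23/2b +400.0ms=1/2b
18) 9600.0ms=12b +1600.0ms=2b
19) 11200.0ms=14b +1600.0ms=2b
Σ=16b of 16 (75bpm 4/4) — PASS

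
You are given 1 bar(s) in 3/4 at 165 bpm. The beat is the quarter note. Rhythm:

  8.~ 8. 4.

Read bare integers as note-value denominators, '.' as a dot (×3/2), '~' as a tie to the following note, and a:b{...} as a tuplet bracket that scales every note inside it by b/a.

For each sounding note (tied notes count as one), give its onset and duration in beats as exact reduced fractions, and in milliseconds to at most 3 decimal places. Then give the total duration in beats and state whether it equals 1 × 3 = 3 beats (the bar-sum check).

1) 0.0ms=0b +545.455ms=3/2b
2) 545.455ms=3/2b +545.455ms=3/2b
Σ=3b of 3 (165bpm 3/4) — PASS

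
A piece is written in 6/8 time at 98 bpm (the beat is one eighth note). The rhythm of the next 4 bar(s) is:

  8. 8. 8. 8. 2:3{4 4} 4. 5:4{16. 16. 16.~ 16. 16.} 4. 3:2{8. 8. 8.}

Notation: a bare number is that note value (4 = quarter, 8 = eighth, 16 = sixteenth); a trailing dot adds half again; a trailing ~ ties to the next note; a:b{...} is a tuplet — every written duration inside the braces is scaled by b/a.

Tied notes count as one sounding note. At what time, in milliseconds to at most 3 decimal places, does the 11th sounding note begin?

1. 0.0ms @ 0 + 918.367ms (3/2)
2. 918.367ms @ 3/2 + 918.367ms (3/2)
3. 1836.735ms @ 3 + 918.367ms (3/2)
4. 2755.102ms @ 9/2 + 918.367ms (3/2)
5. 3673.469ms @ 6 + 1836.735ms (3)
6. 5510.204ms @ 9 + 1836.735ms (3)
7. 7346.939ms @ 12 + 1836.735ms (3)
8. 9183.673ms @ 15 + 367.347ms (3/5)
9. 9551.02ms @ 78/5 + 367.347ms (3/5)
10. 9918.367ms @ 81/5 + 734.694ms (6/5)
11. 10653.061ms @ 87/5 + 367.347ms (3/5)
12. 11020.408ms @ 18 + 1836.735ms (3)
13. 12857.143ms @ 21 + 612.245ms (1)
14. 13469.388ms @ 22 + 612.245ms (1)
15. 14081.633ms @ 23 + 612.245ms (1)

note 11 onset = 87/5b = 10653.061ms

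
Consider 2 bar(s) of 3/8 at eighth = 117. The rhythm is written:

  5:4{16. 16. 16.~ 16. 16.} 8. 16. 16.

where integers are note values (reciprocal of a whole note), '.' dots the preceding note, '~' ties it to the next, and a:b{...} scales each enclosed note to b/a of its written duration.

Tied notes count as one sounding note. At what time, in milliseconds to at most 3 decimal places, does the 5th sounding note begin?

1. 0.0ms @ 0 + 307.692ms (3/5)
2. 307.692ms @ 3/5 + 307.692ms (3/5)
3. 615.385ms @ 6/5 + 615.385ms (6/5)
4. 1230.769ms @ 12/5 + 307.692ms (3/5)
5. 1538.462ms @ 3 + 769.231ms (3/2)
6. 2307.692ms @ 9/2 + 384.615ms (3/4)
7. 2692.308ms @ 21/4 + 384.615ms (3/4)

note 5 onset = 3b = 1538.462ms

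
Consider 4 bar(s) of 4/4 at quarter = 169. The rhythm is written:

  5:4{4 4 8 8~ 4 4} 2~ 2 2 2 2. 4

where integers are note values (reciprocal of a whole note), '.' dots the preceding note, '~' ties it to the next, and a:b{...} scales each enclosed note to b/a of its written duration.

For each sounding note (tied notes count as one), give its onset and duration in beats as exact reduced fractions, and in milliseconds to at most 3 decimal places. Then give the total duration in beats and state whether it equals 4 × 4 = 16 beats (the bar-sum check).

1) 0.0ms=0b +284.024ms=4/5b
2) 284.024ms=4/5b +284.024ms=4/5b
3) 568.047ms=8/5b +142.012ms=2/5b
4) 710.059ms=2b +426.036ms=6/5b
5) 1136.095ms=16/5b +284.024ms=4/5b
6) 1420.118ms=4b +1420.118ms=4b
7) 2840.237ms=8b +710.059ms=2b
8) 3550.296ms=10b +710.059ms=2b
9) 4260.355ms=12b +1065.089ms=3b
10) 5325.444ms=15b +355.03ms=1b
Σ=16b of 16 (169bpm 4/4) — PASS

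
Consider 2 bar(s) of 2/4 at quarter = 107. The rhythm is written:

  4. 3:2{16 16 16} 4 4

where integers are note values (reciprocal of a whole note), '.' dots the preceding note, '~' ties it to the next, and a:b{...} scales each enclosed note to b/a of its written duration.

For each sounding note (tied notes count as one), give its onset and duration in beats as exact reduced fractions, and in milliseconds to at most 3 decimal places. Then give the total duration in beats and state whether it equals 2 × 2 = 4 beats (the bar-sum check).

1) 0.0ms=0b +841.121ms=3/2b
2) 841.121ms=3/2b +93.458ms=1/6b
3) 934.579ms=5/3b +93.458ms=1/6b
4) 1028.037ms=11/6b +93.458ms=1/6b
5) 1121.495ms=2b +560.748ms=1b
6) 1682.243ms=3b +560.748ms=1b
Σ=4b of 4 (107bpm 2/4) — PASS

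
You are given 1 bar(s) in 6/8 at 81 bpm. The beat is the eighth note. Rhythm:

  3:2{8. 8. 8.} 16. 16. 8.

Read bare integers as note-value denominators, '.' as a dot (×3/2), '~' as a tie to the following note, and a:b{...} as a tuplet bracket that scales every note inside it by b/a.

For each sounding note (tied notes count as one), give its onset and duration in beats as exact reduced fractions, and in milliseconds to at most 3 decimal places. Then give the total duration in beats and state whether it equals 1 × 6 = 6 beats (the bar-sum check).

1) 0.0ms=0b +740.741ms=1b
2) 740.741ms=1b +740.741ms=1b
3) 1481.481ms=2b +740.741ms=1b
4) 2222.222ms=3b +555.556ms=3/4b
5) 2777.778ms=15/4b +555.556ms=3/4b
6) 3333.333ms=9/2b +1111.111ms=3/2b
Σ=6b of 6 (81bpm 6/8) — PASS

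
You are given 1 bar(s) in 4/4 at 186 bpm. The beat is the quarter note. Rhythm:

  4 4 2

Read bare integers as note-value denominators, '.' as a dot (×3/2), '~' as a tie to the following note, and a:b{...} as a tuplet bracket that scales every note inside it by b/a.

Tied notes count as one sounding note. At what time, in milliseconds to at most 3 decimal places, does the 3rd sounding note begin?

1. 0.0ms @ 0 + 322.581ms (1)
2. 322.581ms @ 1 + 322.581ms (1)
3. 645.161ms @ 2 + 645.161ms (2)

note 3 onset = 2b = 645.161ms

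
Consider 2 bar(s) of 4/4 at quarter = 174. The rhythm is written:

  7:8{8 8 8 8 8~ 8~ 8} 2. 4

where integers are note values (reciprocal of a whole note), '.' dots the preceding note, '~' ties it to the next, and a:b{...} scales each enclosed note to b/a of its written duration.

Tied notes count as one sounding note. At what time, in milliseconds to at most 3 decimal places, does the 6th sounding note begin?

1. 0.0ms @ 0 + 197.044ms (4/7)
2. 197.044ms @ 4/7 + 197.044ms (4/7)
3. 394.089ms @ 8/7 + 197.044ms (4/7)
4. 591.133ms @ 12/7 + 197.044ms (4/7)
5. 788.177ms @ 16/7 + 591.133ms (12/7)
6. 1379.31ms @ 4 + 1034.483ms (3)
7. 2413.793ms @ 7 + 344.828ms (1)

note 6 onset = 4b = 1379.31ms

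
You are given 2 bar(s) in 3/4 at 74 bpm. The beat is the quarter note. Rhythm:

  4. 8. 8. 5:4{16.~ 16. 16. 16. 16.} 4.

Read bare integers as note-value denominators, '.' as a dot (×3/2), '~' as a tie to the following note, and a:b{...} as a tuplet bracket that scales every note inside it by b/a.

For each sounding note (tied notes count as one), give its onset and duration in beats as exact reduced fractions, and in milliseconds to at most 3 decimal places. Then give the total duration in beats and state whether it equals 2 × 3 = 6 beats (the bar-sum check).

1) 0.0ms=0b +1216.216ms=3/2b
2) 1216.216ms=3/2b +608.108ms=3/4b
3) 1824.324ms=9/4b +608.108ms=3/4b
4) 2432.432ms=3b +486.486ms=3/5b
5) 2918.919ms=18/5b +243.243ms=3/10b
6) 3162.162ms=39/10b +243.243ms=3/10b
7) 3405.405ms=21/5b +243.243ms=3/10b
8) 3648.649ms=9/2b +1216.216ms=3/2b
Σ=6b of 6 (74bpm 3/4) — PASS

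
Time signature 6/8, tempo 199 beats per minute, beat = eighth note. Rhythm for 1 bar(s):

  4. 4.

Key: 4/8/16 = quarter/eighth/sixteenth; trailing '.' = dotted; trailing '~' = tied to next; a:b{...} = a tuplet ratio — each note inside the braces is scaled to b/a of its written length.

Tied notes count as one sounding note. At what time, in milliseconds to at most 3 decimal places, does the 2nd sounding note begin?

1. 0.0ms @ 0 + 904.523ms (3)
2. 904.523ms @ 3 + 904.523ms (3)

note 2 onset = 3b = 904.523ms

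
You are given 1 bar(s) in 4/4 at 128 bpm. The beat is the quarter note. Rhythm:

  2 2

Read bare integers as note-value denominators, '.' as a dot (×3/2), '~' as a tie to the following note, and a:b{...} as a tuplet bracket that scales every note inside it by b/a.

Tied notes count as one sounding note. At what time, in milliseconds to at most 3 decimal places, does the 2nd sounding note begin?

note 2 onset = 2b = 937.5ms

1. 0.0ms @ 0 + 937.5ms (2)
2. 937.5ms @ 2 + 937.5ms (2)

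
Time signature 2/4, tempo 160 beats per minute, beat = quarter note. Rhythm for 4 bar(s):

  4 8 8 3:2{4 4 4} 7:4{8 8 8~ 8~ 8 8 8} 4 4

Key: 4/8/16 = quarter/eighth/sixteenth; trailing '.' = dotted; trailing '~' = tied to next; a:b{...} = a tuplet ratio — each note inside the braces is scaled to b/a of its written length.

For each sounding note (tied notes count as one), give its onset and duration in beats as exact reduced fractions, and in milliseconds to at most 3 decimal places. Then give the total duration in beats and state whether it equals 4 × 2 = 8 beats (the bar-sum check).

1) 0.0ms=0b +375.0ms=1b
2) 375.0ms=1b +187.5ms=1/2b
3) 562.5ms=3/2b +187.5ms=1/2b
4) 750.0ms=2b +250.0ms=2/3b
5) 1000.0ms=8/3b +250.0ms=2/3b
6) 1250.0ms=10/3b +250.0ms=2/3b
7) 1500.0ms=4b +107.143ms=2/7b
8) 1607.143ms=30/7b +107.143ms=2/7b
9) 1714.286ms=32/7b +321.429ms=6/7b
10) 2035.714ms=38/7b +107.143ms=2/7b
11) 2142.857ms=40/7b +107.143ms=2/7b
12) 2250.0ms=6b +375.0ms=1b
13) 2625.0ms=7b +375.0ms=1b
Σ=8b of 8 (160bpm 2/4) — PASS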